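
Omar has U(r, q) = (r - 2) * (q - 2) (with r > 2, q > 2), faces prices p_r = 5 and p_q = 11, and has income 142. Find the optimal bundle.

r* = 13, q* = 7

MU_r = (q−2), MU_q = (r−2).
MRS = (q−2)/(r−2).
Tangency: set MRS = p_r/p_q = 5/11.
So (q − 2)/(r − 2) = 5/11, i.e. (q − 2) = (5/11)·(r − 2).
Rewrite the budget in excess-of-subsistence terms: 5·(r − 2) + 11·(q − 2) = 142 − 5·2 − 11·2 = 110.
Substituting, 10·(r − 2) = 110, so r − 2 = 11 and r* = 13.
Then q − 2 = (5/11)·11 = 5, so q* = 7.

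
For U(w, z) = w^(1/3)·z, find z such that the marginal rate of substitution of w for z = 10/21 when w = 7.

z = 10

MU_w = 1/3·w^(-2/3)·z and MU_z = w^(1/3).
MRS = MU_w/MU_z = (1/3)·z/w.
Substitute w = 7: MRS = z/21. Setting z/21 = 10/21 gives z = (10/21)·21 = 10.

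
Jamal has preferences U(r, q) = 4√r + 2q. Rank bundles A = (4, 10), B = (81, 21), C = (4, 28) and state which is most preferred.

Evaluate utility at each bundle:
U(A) = 28.000.
U(B) = 78.000.
U(C) = 64.000.
Highest utility is B, so B ≻ C ≻ A.

Bundle B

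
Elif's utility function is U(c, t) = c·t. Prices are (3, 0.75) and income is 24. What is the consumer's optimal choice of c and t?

MU_c = t and MU_t = c.
MRS = MU_c/MU_t = t/c.
Tangency: set MRS = p_c/p_t = 3/0.75 = 4.
So t/c = 4, i.e. t = 4·c.
Substitute into the budget 3·c + 0.75·t = 24: 6·c = 24, so c* = 4.
Then t* = 4·4 = 16.

c* = 4, t* = 16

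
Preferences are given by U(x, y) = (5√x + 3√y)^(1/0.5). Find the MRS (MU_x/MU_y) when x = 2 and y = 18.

For CES with ρ = 0.5, MRS = (5/3)·√(y/x).
At (2, 18): MRS = 5.
The indifference curve has slope −5 at this bundle.

MRS = 5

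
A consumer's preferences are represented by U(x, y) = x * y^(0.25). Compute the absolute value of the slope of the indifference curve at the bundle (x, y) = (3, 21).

MU_x = y^(0.25) and MU_y = 0.25·x·y^(-0.75).
MRS = MU_x/MU_y = (4)·y/x.
At (3, 21): MRS = 28.
That is, one extra unit of x is worth 28 units of y at the margin.

MRS = 28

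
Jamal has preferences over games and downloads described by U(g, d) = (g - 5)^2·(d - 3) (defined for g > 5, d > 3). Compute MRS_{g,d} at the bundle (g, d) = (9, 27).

MU_g = 2·(g−5)·(d−3), MU_d = (g−5)^2.
MRS = (2/1)·(d−3)/(g−5).
At (9, 27): MRS = 12.
The indifference curve has slope −12 at this bundle.

MRS = 12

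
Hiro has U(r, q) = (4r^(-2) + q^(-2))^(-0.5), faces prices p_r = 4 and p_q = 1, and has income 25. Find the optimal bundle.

r* = 5, q* = 5

For CES with ρ = -2, MRS = (4/1)·(q/r)^3.
Tangency: set MRS = p_r/p_q = 4/1 = 4.
So (q/r)^3 = 1; taking the cube root, q/r = 1, i.e. q = r.
Substitute into the budget 4·r + 1·q = 25: 5·r = 25, so r* = 5 and q* = 5.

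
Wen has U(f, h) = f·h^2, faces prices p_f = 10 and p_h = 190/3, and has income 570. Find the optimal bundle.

f* = 19, h* = 6

MU_f = h^2 and MU_h = 2·f·h.
MRS = MU_f/MU_h = (1/2)·h/f.
Tangency: set MRS = p_f/p_h = 10/(190/3) = 3/19.
So (1/2)·h/f = 3/19, i.e. h = (6/19)·f.
Substitute into the budget 10·f + (190/3)·h = 570: 30·f = 570, so f* = 19.
Then h* = (6/19)·19 = 6.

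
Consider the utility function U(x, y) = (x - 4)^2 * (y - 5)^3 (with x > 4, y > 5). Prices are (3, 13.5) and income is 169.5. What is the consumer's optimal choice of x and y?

x* = 16, y* = 9

MU_x = 2·(x−4)·(y−5)^3, MU_y = 3·(x−4)^2·(y−5)^2.
MRS = (2/3)·(y−5)/(x−4).
Tangency: set MRS = p_x/p_y = 3/13.5 = 2/9.
So (2/3)·(y − 5)/(x − 4) = 2/9, i.e. (y − 5) = (1/3)·(x − 4).
Rewrite the budget in excess-of-subsistence terms: 3·(x − 4) + 13.5·(y − 5) = 169.5 − 3·4 − 13.5·5 = 90.
Substituting, 7.5·(x − 4) = 90, so x − 4 = 12 and x* = 16.
Then y − 5 = (1/3)·12 = 4, so y* = 9.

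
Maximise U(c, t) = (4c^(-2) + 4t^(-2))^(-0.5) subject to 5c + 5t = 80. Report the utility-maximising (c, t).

For CES with ρ = -2, MRS = (t/c)^3.
Tangency: set MRS = p_c/p_t = 5/5 = 1.
So (t/c)^3 = 1; taking the cube root, t/c = 1, i.e. t = c.
Substitute into the budget 5·c + 5·t = 80: 10·c = 80, so c* = 8 and t* = 8.

c* = 8, t* = 8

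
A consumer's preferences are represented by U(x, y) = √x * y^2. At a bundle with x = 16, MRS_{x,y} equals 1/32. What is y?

y = 2

MU_x = 0.5·x^(-0.5)·y^2 and MU_y = 2·√x·y.
MRS = MU_x/MU_y = (0.25)·y/x.
Substitute x = 16: MRS = y/64. Setting y/64 = 1/32 gives y = (1/32)·64 = 2.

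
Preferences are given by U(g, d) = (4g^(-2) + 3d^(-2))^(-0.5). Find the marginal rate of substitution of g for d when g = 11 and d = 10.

MRS = 4000/3993

For CES with ρ = -2, MRS = (4/3)·(d/g)^3.
At (11, 10): MRS = 4000/3993.
So at (11, 10) the consumer would give up 4000/3993 units of d for one more unit of g.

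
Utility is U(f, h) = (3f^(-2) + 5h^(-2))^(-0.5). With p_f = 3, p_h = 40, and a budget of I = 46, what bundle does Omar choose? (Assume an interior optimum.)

For CES with ρ = -2, MRS = (3/5)·(h/f)^3.
Tangency: set MRS = p_f/p_h = 3/40.
So (h/f)^3 = 0.125; taking the cube root, h/f = 0.5, i.e. h = 0.5·f.
Substitute into the budget 3·f + 40·h = 46: 23·f = 46, so f* = 2 and h* = 0.5·2 = 1.

f* = 2, h* = 1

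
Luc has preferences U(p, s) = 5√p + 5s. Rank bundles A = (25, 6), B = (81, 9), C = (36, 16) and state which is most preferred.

Evaluate utility at each bundle:
U(A) = 55.000.
U(B) = 90.000.
U(C) = 110.000.
Highest utility is C, so C ≻ B ≻ A.

Bundle C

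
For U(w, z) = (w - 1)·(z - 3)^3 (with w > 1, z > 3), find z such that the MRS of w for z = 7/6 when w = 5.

MU_w = (z−3)^3, MU_z = 3·(w−1)·(z−3)^2.
MRS = (1/3)·(z−3)/(w−1).
Substitute w = 5: MRS = (z − 3)/12. Setting this equal to 7/6 gives z − 3 = (7/6)·12 = 14, so z = 17.

z = 17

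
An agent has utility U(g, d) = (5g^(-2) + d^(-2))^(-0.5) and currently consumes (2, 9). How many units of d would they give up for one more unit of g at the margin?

For CES with ρ = -2, MRS = (5/1)·(d/g)^3.
At (2, 9): MRS = 455.625.
So at (2, 9) the consumer would give up 455.625 units of d for one more unit of g.

MRS = 455.625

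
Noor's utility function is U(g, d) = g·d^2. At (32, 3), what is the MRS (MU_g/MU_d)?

MRS = 3/64

MU_g = d^2 and MU_d = 2·g·d.
MRS = MU_g/MU_d = (1/2)·d/g.
At (32, 3): MRS = 3/64.
That is, one extra unit of g is worth 3/64 units of d at the margin.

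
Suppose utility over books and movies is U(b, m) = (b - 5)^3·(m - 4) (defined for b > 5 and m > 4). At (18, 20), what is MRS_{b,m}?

MU_b = 3·(b−5)^2·(m−4), MU_m = (b−5)^3.
MRS = (3/1)·(m−4)/(b−5).
At (18, 20): MRS = 48/13.
The indifference curve has slope −48/13 at this bundle.

MRS = 48/13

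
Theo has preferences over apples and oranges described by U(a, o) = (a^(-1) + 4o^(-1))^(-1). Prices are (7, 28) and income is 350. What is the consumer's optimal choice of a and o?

For CES with ρ = -1, MRS = (1/4)·(o/a)^2.
Tangency: set MRS = p_a/p_o = 7/28 = 0.25.
So (o/a)^2 = 1; taking the square root, o/a = 1, i.e. o = a.
Substitute into the budget 7·a + 28·o = 350: 35·a = 350, so a* = 10 and o* = 10.

a* = 10, o* = 10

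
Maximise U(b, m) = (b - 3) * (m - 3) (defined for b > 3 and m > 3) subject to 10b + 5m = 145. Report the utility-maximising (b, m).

MU_b = (m−3), MU_m = (b−3).
MRS = (m−3)/(b−3).
Tangency: set MRS = p_b/p_m = 10/5 = 2.
So (m − 3)/(b − 3) = 2, i.e. (m − 3) = 2·(b − 3).
Rewrite the budget in excess-of-subsistence terms: 10·(b − 3) + 5·(m − 3) = 145 − 10·3 − 5·3 = 100.
Substituting, 20·(b − 3) = 100, so b − 3 = 5 and b* = 8.
Then m − 3 = 2·5 = 10, so m* = 13.

b* = 8, m* = 13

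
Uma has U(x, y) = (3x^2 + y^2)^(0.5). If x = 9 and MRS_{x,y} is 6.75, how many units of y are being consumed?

y = 4

For CES with ρ = 2, MRS = (3/1)·(y/x)^(-1).
Setting (3/1)·(y/9)^(-1) = 6.75 gives (y/9)^(-1) = 2.25, so y/9 = 4/9 and y = 4.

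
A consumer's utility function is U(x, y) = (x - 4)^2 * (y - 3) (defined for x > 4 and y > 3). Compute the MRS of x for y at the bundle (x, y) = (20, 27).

MRS = 3

MU_x = 2·(x−4)·(y−3), MU_y = (x−4)^2.
MRS = (2/1)·(y−3)/(x−4).
At (20, 27): MRS = 3.
So at (20, 27) the consumer would give up 3 units of y for one more unit of x.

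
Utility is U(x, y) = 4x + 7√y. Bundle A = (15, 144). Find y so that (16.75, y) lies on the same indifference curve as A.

y = 121

U(15, 144) = 144.
Set U(16.75, y) = 144 and solve.
With x = 16.75: 7√y = 144 − 4·16.75 = 77, so √y = 11 and y = 121.
Check: U(16.75, 121) = 144.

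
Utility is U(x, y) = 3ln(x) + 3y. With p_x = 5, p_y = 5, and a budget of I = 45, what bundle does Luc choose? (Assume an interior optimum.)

x* = 1, y* = 8

MU_x = 3/x, MU_y = 3.
MRS = 3/x ÷ 3.
Tangency: set MRS = p_x/p_y = 5/5 = 1.
MRS depends only on x: 1/x = 1 ⇒ x* = 1/1 = 1.
From the budget, 5·y = 45 − 5·1 = 40, so y* = 8.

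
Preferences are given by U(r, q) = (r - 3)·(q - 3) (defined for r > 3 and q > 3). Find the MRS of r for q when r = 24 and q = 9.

MU_r = (q−3), MU_q = (r−3).
MRS = (q−3)/(r−3).
At (24, 9): MRS = 2/7.
That is, one extra unit of r is worth 2/7 units of q at the margin.

MRS = 2/7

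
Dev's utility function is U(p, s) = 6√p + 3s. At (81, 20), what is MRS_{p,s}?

MRS = 1/9

MU_p = 6/(2√p), MU_s = 3.
MRS = 6/(2√p) ÷ 3.
At (81, 20): MRS = 1/9.
The indifference curve has slope −1/9 at this bundle.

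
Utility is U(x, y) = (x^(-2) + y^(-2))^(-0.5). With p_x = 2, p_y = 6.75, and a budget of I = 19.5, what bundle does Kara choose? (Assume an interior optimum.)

For CES with ρ = -2, MRS = (y/x)^3.
Tangency: set MRS = p_x/p_y = 2/6.75 = 8/27.
So (y/x)^3 = 8/27; taking the cube root, y/x = 2/3, i.e. y = (2/3)·x.
Substitute into the budget 2·x + 6.75·y = 19.5: 6.5·x = 19.5, so x* = 3 and y* = (2/3)·3 = 2.

x* = 3, y* = 2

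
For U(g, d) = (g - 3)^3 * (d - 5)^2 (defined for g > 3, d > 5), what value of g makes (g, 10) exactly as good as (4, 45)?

g = 7

U(4, 45) = 1600.
Set U(g, 10) = 1600 and solve.
With d = 10: (10 − 5)^2 = 25, so (g − 3)^3 = 1600/25 = 64.
Taking the cube root (with g > 3): g − 3 = 4, so g = 7.
Check: U(7, 10) = 1600.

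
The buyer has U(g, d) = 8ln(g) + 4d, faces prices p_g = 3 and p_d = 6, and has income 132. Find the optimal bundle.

g* = 4, d* = 20

MU_g = 8/g, MU_d = 4.
MRS = 8/g ÷ 4.
Tangency: set MRS = p_g/p_d = 3/6 = 0.5.
MRS depends only on g: 2/g = 0.5 ⇒ g* = 2/0.5 = 4.
From the budget, 6·d = 132 − 3·4 = 120, so d* = 20.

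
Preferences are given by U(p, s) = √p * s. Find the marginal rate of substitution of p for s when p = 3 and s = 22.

MU_p = 0.5·p^(-0.5)·s and MU_s = √p.
MRS = MU_p/MU_s = (0.5)·s/p.
At (3, 22): MRS = 11/3.
So at (3, 22) the consumer would give up 11/3 units of s for one more unit of p.

MRS = 11/3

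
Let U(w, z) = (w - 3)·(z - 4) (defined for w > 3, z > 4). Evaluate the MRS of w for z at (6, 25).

MU_w = (z−4), MU_z = (w−3).
MRS = (z−4)/(w−3).
At (6, 25): MRS = 7.
That is, one extra unit of w is worth 7 units of z at the margin.

MRS = 7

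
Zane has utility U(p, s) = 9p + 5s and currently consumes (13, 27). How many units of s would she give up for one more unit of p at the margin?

MRS = 1.8

MU_p = 9, MU_s = 5, so MRS = 9/5 = 1.8 at every bundle.
At (13, 27): MRS = 1.8.
The indifference curve has slope −1.8 at this bundle.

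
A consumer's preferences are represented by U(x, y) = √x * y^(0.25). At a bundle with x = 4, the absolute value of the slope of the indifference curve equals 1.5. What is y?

MU_x = 0.5·x^(-0.5)·y^(0.25) and MU_y = 0.25·√x·y^(-0.75).
MRS = MU_x/MU_y = (2)·y/x.
Substitute x = 4: MRS = y/2. Setting y/2 = 1.5 gives y = 1.5·2 = 3.

y = 3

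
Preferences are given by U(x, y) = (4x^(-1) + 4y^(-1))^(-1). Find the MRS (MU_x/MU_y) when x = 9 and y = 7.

MRS = 49/81

For CES with ρ = -1, MRS = (y/x)^2.
At (9, 7): MRS = 49/81.
The indifference curve has slope −49/81 at this bundle.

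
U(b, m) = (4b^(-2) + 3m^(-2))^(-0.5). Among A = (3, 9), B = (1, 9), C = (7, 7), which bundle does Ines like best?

Bundle C

Evaluate utility at each bundle:
U(A) = 1.441.
U(B) = 0.498.
U(C) = 2.646.
Highest utility is C, so C ≻ A ≻ B.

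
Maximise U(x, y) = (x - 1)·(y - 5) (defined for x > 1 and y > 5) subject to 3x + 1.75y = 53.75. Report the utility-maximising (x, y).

x* = 8, y* = 17

MU_x = (y−5), MU_y = (x−1).
MRS = (y−5)/(x−1).
Tangency: set MRS = p_x/p_y = 3/1.75 = 12/7.
So (y − 5)/(x − 1) = 12/7, i.e. (y − 5) = (12/7)·(x − 1).
Rewrite the budget in excess-of-subsistence terms: 3·(x − 1) + 1.75·(y − 5) = 53.75 − 3·1 − 1.75·5 = 42.
Substituting, 6·(x − 1) = 42, so x − 1 = 7 and x* = 8.
Then y − 5 = (12/7)·7 = 12, so y* = 17.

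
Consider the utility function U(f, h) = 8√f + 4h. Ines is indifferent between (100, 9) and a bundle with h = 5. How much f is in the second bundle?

U(100, 9) = 116.
Set U(f, 5) = 116 and solve.
With h = 5: 8√f = 116 − 4·5 = 96, so √f = 12 and f = 144.
Check: U(144, 5) = 116.

f = 144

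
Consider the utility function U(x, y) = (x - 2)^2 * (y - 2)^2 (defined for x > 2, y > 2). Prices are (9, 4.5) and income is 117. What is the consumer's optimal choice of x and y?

MU_x = 2·(x−2)·(y−2)^2, MU_y = 2·(x−2)^2·(y−2).
MRS = (y−2)/(x−2).
Tangency: set MRS = p_x/p_y = 9/4.5 = 2.
So (y − 2)/(x − 2) = 2, i.e. (y − 2) = 2·(x − 2).
Rewrite the budget in excess-of-subsistence terms: 9·(x − 2) + 4.5·(y − 2) = 117 − 9·2 − 4.5·2 = 90.
Substituting, 18·(x − 2) = 90, so x − 2 = 5 and x* = 7.
Then y − 2 = 2·5 = 10, so y* = 12.

x* = 7, y* = 12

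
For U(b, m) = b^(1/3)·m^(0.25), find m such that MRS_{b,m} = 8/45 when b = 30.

MU_b = 1/3·b^(-2/3)·m^(0.25) and MU_m = 0.25·b^(1/3)·m^(-0.75).
MRS = MU_b/MU_m = (4/3)·m/b.
Substitute b = 30: MRS = m/22.5. Setting m/22.5 = 8/45 gives m = (8/45)·22.5 = 4.

m = 4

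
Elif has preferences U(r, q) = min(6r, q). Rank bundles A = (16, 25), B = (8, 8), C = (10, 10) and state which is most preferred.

Evaluate utility at each bundle:
U(A) = 25.
U(B) = 8.
U(C) = 10.
Highest utility is A, so A ≻ C ≻ B.

Bundle A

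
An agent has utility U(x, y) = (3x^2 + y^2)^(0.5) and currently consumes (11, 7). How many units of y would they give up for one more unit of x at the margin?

MRS = 33/7

For CES with ρ = 2, MRS = (3/1)·(y/x)^(-1).
At (11, 7): MRS = 33/7.
The indifference curve has slope −33/7 at this bundle.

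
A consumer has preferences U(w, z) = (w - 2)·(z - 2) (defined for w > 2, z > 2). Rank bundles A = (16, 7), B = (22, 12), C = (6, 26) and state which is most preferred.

Bundle B

Evaluate utility at each bundle:
U(A) = 70.
U(B) = 200.
U(C) = 96.
Highest utility is B, so B ≻ C ≻ A.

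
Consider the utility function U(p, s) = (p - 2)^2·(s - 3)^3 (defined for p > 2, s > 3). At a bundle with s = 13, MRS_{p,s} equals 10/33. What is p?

p = 24

MU_p = 2·(p−2)·(s−3)^3, MU_s = 3·(p−2)^2·(s−3)^2.
MRS = (2/3)·(s−3)/(p−2).
Substitute s = 13: MRS = (20/3)/(p − 2). Setting this equal to 10/33 gives p − 2 = (20/3)/(10/33) = 22, so p = 24.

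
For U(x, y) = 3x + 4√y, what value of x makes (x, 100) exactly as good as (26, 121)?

U(26, 121) = 122.
Set U(x, 100) = 122 and solve.
With y = 100: √100 = 10, so 3x = 122 − 4·10 = 82 and x = 82/3.
Check: U(82/3, 100) = 122.

x = 82/3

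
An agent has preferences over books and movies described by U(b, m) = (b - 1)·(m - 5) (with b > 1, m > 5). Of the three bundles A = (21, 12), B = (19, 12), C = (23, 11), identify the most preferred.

Evaluate utility at each bundle:
U(A) = 140.
U(B) = 126.
U(C) = 132.
Highest utility is A, so A ≻ C ≻ B.

Bundle A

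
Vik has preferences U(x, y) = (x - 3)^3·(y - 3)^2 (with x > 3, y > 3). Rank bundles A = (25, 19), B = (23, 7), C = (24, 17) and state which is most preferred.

Bundle A

Evaluate utility at each bundle:
U(A) = 2725888.
U(B) = 128000.
U(C) = 1815156.
Highest utility is A, so A ≻ C ≻ B.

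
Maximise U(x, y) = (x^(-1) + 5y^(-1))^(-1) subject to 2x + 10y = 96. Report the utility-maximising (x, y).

x* = 8, y* = 8

For CES with ρ = -1, MRS = (1/5)·(y/x)^2.
Tangency: set MRS = p_x/p_y = 2/10 = 0.2.
So (y/x)^2 = 1; taking the square root, y/x = 1, i.e. y = x.
Substitute into the budget 2·x + 10·y = 96: 12·x = 96, so x* = 8 and y* = 8.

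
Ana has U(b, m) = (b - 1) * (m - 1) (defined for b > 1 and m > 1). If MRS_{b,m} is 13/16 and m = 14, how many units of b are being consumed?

b = 17

MU_b = (m−1), MU_m = (b−1).
MRS = (m−1)/(b−1).
Substitute m = 14: MRS = 13/(b − 1). Setting this equal to 13/16 gives b − 1 = 13/(13/16) = 16, so b = 17.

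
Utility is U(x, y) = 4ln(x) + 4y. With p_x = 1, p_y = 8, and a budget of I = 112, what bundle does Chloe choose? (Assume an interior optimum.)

MU_x = 4/x, MU_y = 4.
MRS = 4/x ÷ 4.
Tangency: set MRS = p_x/p_y = 1/8 = 0.125.
MRS depends only on x: 1/x = 0.125 ⇒ x* = 1/0.125 = 8.
From the budget, 8·y = 112 − 1·8 = 104, so y* = 13.

x* = 8, y* = 13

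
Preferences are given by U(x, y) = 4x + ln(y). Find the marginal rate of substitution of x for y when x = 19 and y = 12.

MU_x = 4, MU_y = 1/y.
MRS = 4 ÷ (1/y).
At (19, 12): MRS = 48.
So at (19, 12) the consumer would give up 48 units of y for one more unit of x.

MRS = 48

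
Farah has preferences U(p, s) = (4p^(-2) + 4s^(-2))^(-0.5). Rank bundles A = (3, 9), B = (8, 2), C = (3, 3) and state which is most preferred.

Evaluate utility at each bundle:
U(A) = 1.423.
U(B) = 0.970.
U(C) = 1.061.
Highest utility is A, so A ≻ C ≻ B.

Bundle A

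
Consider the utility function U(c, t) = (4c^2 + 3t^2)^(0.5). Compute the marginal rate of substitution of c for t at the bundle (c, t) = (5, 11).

MRS = 20/33

For CES with ρ = 2, MRS = (4/3)·(t/c)^(-1).
At (5, 11): MRS = 20/33.
So at (5, 11) the consumer would give up 20/33 units of t for one more unit of c.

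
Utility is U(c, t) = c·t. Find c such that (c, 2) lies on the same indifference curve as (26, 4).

c = 52

U(26, 4) = 104.
Set U(c, 2) = 104 and solve.
With t = 2: c = 104/2 = 52.
Check: U(52, 2) = 104.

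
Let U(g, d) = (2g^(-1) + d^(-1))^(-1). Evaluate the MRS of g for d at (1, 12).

MRS = 288

For CES with ρ = -1, MRS = (2/1)·(d/g)^2.
At (1, 12): MRS = 288.
The indifference curve has slope −288 at this bundle.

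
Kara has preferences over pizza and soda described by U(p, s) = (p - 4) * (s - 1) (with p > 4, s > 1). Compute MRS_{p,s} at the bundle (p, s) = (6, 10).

MRS = 4.5

MU_p = (s−1), MU_s = (p−4).
MRS = (s−1)/(p−4).
At (6, 10): MRS = 4.5.
That is, one extra unit of p is worth 4.5 units of s at the margin.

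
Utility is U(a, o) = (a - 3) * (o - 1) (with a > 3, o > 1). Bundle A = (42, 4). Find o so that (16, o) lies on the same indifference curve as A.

o = 10

U(42, 4) = 117.
Set U(16, o) = 117 and solve.
With a = 16: (16 − 3) = 13, so (o − 1) = 117/13 = 9.
So o = 1 + 9 = 10.
Check: U(16, 10) = 117.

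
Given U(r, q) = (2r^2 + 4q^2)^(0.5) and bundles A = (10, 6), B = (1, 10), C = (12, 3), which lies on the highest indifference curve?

Evaluate utility at each bundle:
U(A) = 18.547.
U(B) = 20.050.
U(C) = 18.000.
Highest utility is B, so B ≻ A ≻ C.

Bundle B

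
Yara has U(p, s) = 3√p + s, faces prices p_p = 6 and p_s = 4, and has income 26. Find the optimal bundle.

p* = 1, s* = 5

MU_p = 3/(2√p), MU_s = 1.
MRS = 3/(2√p) ÷ 1.
Tangency: set MRS = p_p/p_s = 6/4 = 1.5.
MRS depends only on p: 1.5/√p = 1.5 ⇒ √p = 1.5/1.5 = 1 ⇒ p* = 1.
From the budget, 4·s = 26 − 6·1 = 20, so s* = 5.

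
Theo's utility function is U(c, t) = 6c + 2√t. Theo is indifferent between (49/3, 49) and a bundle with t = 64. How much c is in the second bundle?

c = 16

U(49/3, 49) = 112.
Set U(c, 64) = 112 and solve.
With t = 64: √64 = 8, so 6c = 112 − 2·8 = 96 and c = 16.
Check: U(16, 64) = 112.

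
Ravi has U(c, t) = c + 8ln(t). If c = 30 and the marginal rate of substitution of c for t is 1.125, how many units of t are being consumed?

MU_c = 1, MU_t = 8/t.
MRS = 1 ÷ (8/t).
MRS depends only on t: 0.125·t = 1.125 ⇒ t = 1.125/0.125 = 9.

t = 9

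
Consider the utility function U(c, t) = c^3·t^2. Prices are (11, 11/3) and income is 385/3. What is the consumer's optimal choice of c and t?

MU_c = 3·c^2·t^2 and MU_t = 2·c^3·t.
MRS = MU_c/MU_t = (3/2)·t/c.
Tangency: set MRS = p_c/p_t = 11/(11/3) = 3.
So (3/2)·t/c = 3, i.e. t = 2·c.
Substitute into the budget 11·c + (11/3)·t = 385/3: (55/3)·c = 385/3, so c* = 7.
Then t* = 2·7 = 14.

c* = 7, t* = 14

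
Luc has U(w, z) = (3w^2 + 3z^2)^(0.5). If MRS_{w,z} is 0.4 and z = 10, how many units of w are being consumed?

w = 4

For CES with ρ = 2, MRS = (z/w)^(-1).
Setting (10/w)^(-1) = 0.4 gives 10/w = 2.5 and w = 4.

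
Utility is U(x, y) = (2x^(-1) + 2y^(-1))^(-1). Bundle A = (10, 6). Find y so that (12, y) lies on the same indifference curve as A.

U depends on (x, y) only through S = 2x^(-1) + 2y^(-1), so equal utility means equal S. At (10, 6): S = 8/15.
With x = 12: 2·12^(-1) = 1/6, so 2y^(-1) = 8/15 − 1/6 = 11/30, i.e. y^(-1) = 11/60.
Hence y = 1/(11/60) = 60/11.
Check: U(12, 60/11) = 1.875.

y = 60/11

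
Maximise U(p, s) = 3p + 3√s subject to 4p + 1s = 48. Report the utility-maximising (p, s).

MU_p = 3, MU_s = 3/(2√s).
MRS = 3 ÷ (3/(2√s)).
Tangency: set MRS = p_p/p_s = 4/1 = 4.
MRS depends only on s: 2·√s = 4 ⇒ √s = 4/2 = 2 ⇒ s* = 4.
From the budget, 4·p = 48 − 1·4 = 44, so p* = 11.

p* = 11, s* = 4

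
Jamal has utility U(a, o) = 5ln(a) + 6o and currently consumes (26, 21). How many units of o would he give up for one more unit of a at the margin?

MU_a = 5/a, MU_o = 6.
MRS = 5/a ÷ 6.
At (26, 21): MRS = 5/156.
That is, one extra unit of a is worth 5/156 units of o at the margin.

MRS = 5/156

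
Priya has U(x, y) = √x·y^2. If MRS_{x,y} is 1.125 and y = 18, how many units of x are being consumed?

x = 4

MU_x = 0.5·x^(-0.5)·y^2 and MU_y = 2·√x·y.
MRS = MU_x/MU_y = (0.25)·y/x.
Substitute y = 18: MRS = 4.5/x. Setting 4.5/x = 1.125 gives x = 4.5/1.125 = 4.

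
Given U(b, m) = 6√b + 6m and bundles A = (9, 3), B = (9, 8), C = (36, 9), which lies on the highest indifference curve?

Evaluate utility at each bundle:
U(A) = 36.000.
U(B) = 66.000.
U(C) = 90.000.
Highest utility is C, so C ≻ B ≻ A.

Bundle C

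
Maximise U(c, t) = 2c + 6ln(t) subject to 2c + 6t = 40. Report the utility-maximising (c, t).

MU_c = 2, MU_t = 6/t.
MRS = 2 ÷ (6/t).
Tangency: set MRS = p_c/p_t = 2/6 = 1/3.
MRS depends only on t: (1/3)·t = 1/3 ⇒ t* = (1/3)/(1/3) = 1.
From the budget, 2·c = 40 − 6·1 = 34, so c* = 17.

c* = 17, t* = 1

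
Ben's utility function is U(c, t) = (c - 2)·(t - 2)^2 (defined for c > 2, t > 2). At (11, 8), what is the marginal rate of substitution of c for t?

MU_c = (t−2)^2, MU_t = 2·(c−2)·(t−2).
MRS = (1/2)·(t−2)/(c−2).
At (11, 8): MRS = 1/3.
That is, one extra unit of c is worth 1/3 units of t at the margin.

MRS = 1/3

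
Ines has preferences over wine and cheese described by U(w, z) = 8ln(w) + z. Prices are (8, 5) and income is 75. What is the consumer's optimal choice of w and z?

MU_w = 8/w, MU_z = 1.
MRS = 8/w ÷ 1.
Tangency: set MRS = p_w/p_z = 8/5 = 1.6.
MRS depends only on w: 8/w = 1.6 ⇒ w* = 8/1.6 = 5.
From the budget, 5·z = 75 − 8·5 = 35, so z* = 7.

w* = 5, z* = 7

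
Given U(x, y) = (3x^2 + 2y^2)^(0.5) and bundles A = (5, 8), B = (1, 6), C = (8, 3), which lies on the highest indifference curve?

Bundle C

Evaluate utility at each bundle:
U(A) = 14.248.
U(B) = 8.660.
U(C) = 14.491.
Highest utility is C, so C ≻ A ≻ B.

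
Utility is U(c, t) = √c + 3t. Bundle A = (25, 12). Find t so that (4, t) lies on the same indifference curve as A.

U(25, 12) = 41.
Set U(4, t) = 41 and solve.
With c = 4: √4 = 2, so 3t = 41 − 2 = 39 and t = 13.
Check: U(4, 13) = 41.

t = 13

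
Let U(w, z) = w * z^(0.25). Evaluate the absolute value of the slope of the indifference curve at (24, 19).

MRS = 19/6

MU_w = z^(0.25) and MU_z = 0.25·w·z^(-0.75).
MRS = MU_w/MU_z = (4)·z/w.
At (24, 19): MRS = 19/6.
That is, one extra unit of w is worth 19/6 units of z at the margin.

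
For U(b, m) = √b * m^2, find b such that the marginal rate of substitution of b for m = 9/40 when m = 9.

b = 10

MU_b = 0.5·b^(-0.5)·m^2 and MU_m = 2·√b·m.
MRS = MU_b/MU_m = (0.25)·m/b.
Substitute m = 9: MRS = 2.25/b. Setting 2.25/b = 9/40 gives b = 2.25/(9/40) = 10.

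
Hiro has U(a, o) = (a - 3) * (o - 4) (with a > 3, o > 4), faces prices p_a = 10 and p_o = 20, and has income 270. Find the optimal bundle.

MU_a = (o−4), MU_o = (a−3).
MRS = (o−4)/(a−3).
Tangency: set MRS = p_a/p_o = 10/20 = 0.5.
So (o − 4)/(a − 3) = 0.5, i.e. (o − 4) = 0.5·(a − 3).
Rewrite the budget in excess-of-subsistence terms: 10·(a − 3) + 20·(o − 4) = 270 − 10·3 − 20·4 = 160.
Substituting, 20·(a − 3) = 160, so a − 3 = 8 and a* = 11.
Then o − 4 = 0.5·8 = 4, so o* = 8.

a* = 11, o* = 8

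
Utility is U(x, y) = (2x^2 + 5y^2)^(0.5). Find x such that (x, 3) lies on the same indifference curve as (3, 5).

x = 7

U depends on (x, y) only through S = 2x^2 + 5y^2, so equal utility means equal S. At (3, 5): S = 143.
With y = 3: 5·3^2 = 45, so 2x^2 = 143 − 45 = 98, i.e. x^2 = 49.
Hence x = √49 = 7.
Check: U(7, 3) = 11.9583.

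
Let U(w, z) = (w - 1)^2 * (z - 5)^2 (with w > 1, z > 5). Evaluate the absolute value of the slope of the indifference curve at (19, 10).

MU_w = 2·(w−1)·(z−5)^2, MU_z = 2·(w−1)^2·(z−5).
MRS = (z−5)/(w−1).
At (19, 10): MRS = 5/18.
So at (19, 10) the consumer would give up 5/18 units of z for one more unit of w.

MRS = 5/18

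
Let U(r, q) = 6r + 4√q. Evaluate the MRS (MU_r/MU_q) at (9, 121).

MU_r = 6, MU_q = 4/(2√q).
MRS = 6 ÷ (4/(2√q)).
At (9, 121): MRS = 33.
That is, one extra unit of r is worth 33 units of q at the margin.

MRS = 33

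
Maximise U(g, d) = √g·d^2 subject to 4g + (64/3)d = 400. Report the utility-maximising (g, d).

g* = 20, d* = 15

MU_g = 0.5·g^(-0.5)·d^2 and MU_d = 2·√g·d.
MRS = MU_g/MU_d = (0.25)·d/g.
Tangency: set MRS = p_g/p_d = 4/(64/3) = 3/16.
So (0.25)·d/g = 3/16, i.e. d = 0.75·g.
Substitute into the budget 4·g + (64/3)·d = 400: 20·g = 400, so g* = 20.
Then d* = 0.75·20 = 15.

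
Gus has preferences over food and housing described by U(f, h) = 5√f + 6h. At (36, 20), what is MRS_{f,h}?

MRS = 5/72

MU_f = 5/(2√f), MU_h = 6.
MRS = 5/(2√f) ÷ 6.
At (36, 20): MRS = 5/72.
The indifference curve has slope −5/72 at this bundle.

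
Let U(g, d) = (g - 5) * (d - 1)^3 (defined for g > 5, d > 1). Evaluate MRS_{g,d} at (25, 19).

MU_g = (d−1)^3, MU_d = 3·(g−5)·(d−1)^2.
MRS = (1/3)·(d−1)/(g−5).
At (25, 19): MRS = 0.3.
That is, one extra unit of g is worth 0.3 units of d at the margin.

MRS = 0.3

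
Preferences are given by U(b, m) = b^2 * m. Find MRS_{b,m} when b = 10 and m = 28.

MU_b = 2·b·m and MU_m = b^2.
MRS = MU_b/MU_m = (2/1)·m/b.
At (10, 28): MRS = 5.6.
The indifference curve has slope −5.6 at this bundle.

MRS = 5.6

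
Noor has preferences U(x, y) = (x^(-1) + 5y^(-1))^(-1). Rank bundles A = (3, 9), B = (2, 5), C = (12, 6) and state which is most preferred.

Evaluate utility at each bundle:
U(A) = 1.125.
U(B) = 0.667.
U(C) = 1.091.
Highest utility is A, so A ≻ C ≻ B.

Bundle A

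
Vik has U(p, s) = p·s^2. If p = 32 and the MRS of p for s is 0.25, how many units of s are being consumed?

MU_p = s^2 and MU_s = 2·p·s.
MRS = MU_p/MU_s = (1/2)·s/p.
Substitute p = 32: MRS = s/64. Setting s/64 = 0.25 gives s = 0.25·64 = 16.

s = 16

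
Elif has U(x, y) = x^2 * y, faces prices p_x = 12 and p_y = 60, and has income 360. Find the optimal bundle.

x* = 20, y* = 2

MU_x = 2·x·y and MU_y = x^2.
MRS = MU_x/MU_y = (2/1)·y/x.
Tangency: set MRS = p_x/p_y = 12/60 = 0.2.
So (2/1)·y/x = 0.2, i.e. y = 0.1·x.
Substitute into the budget 12·x + 60·y = 360: 18·x = 360, so x* = 20.
Then y* = 0.1·20 = 2.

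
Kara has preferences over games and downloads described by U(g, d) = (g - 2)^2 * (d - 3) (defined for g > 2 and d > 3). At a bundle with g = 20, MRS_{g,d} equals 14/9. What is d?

MU_g = 2·(g−2)·(d−3), MU_d = (g−2)^2.
MRS = (2/1)·(d−3)/(g−2).
Substitute g = 20: MRS = (d − 3)/9. Setting this equal to 14/9 gives d − 3 = (14/9)·9 = 14, so d = 17.

d = 17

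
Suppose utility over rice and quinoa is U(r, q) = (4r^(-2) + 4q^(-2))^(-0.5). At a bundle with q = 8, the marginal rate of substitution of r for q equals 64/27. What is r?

For CES with ρ = -2, MRS = (q/r)^3.
Setting (8/r)^3 = 64/27 gives 8/r = 4/3 and r = 6.

r = 6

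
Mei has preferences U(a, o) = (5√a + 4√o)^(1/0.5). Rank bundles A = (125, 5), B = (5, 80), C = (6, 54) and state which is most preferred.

Bundle A

Evaluate utility at each bundle:
U(A) = 4205.000.
U(B) = 2205.000.
U(C) = 1734.000.
Highest utility is A, so A ≻ B ≻ C.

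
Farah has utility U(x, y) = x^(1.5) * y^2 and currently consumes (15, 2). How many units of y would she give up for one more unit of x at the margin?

MU_x = 1.5·√x·y^2 and MU_y = 2·x^(1.5)·y.
MRS = MU_x/MU_y = (0.75)·y/x.
At (15, 2): MRS = 0.1.
So at (15, 2) the consumer would give up 0.1 units of y for one more unit of x.

MRS = 0.1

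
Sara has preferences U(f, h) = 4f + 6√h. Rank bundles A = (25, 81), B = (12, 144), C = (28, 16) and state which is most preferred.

Bundle A

Evaluate utility at each bundle:
U(A) = 154.000.
U(B) = 120.000.
U(C) = 136.000.
Highest utility is A, so A ≻ C ≻ B.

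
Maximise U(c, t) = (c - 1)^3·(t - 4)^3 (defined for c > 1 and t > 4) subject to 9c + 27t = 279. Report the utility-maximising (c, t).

c* = 10, t* = 7

MU_c = 3·(c−1)^2·(t−4)^3, MU_t = 3·(c−1)^3·(t−4)^2.
MRS = (t−4)/(c−1).
Tangency: set MRS = p_c/p_t = 9/27 = 1/3.
So (t − 4)/(c − 1) = 1/3, i.e. (t − 4) = (1/3)·(c − 1).
Rewrite the budget in excess-of-subsistence terms: 9·(c − 1) + 27·(t − 4) = 279 − 9·1 − 27·4 = 162.
Substituting, 18·(c − 1) = 162, so c − 1 = 9 and c* = 10.
Then t − 4 = (1/3)·9 = 3, so t* = 7.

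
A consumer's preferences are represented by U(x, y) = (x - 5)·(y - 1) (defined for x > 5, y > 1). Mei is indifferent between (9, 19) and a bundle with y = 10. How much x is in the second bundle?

U(9, 19) = 72.
Set U(x, 10) = 72 and solve.
With y = 10: (10 − 1) = 9, so (x − 5) = 72/9 = 8.
So x = 5 + 8 = 13.
Check: U(13, 10) = 72.

x = 13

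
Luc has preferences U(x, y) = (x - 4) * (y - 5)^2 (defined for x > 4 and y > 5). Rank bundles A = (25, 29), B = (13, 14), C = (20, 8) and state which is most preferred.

Evaluate utility at each bundle:
U(A) = 12096.
U(B) = 729.
U(C) = 144.
Highest utility is A, so A ≻ B ≻ C.

Bundle A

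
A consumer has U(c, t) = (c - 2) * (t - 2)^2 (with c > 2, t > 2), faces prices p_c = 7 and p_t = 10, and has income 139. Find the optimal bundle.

MU_c = (t−2)^2, MU_t = 2·(c−2)·(t−2).
MRS = (1/2)·(t−2)/(c−2).
Tangency: set MRS = p_c/p_t = 7/10 = 0.7.
So (1/2)·(t − 2)/(c − 2) = 0.7, i.e. (t − 2) = 1.4·(c − 2).
Rewrite the budget in excess-of-subsistence terms: 7·(c − 2) + 10·(t − 2) = 139 − 7·2 − 10·2 = 105.
Substituting, 21·(c − 2) = 105, so c − 2 = 5 and c* = 7.
Then t − 2 = 1.4·5 = 7, so t* = 9.

c* = 7, t* = 9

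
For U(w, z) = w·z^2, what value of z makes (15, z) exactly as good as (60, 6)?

z = 12

U(60, 6) = 2160.
Set U(15, z) = 2160 and solve.
With w = 15: z^2 = 2160/15 = 144; taking the square root, z = 12.
Check: U(15, 12) = 2160.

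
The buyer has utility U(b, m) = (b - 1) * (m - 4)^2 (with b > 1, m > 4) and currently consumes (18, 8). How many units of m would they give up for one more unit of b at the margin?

MU_b = (m−4)^2, MU_m = 2·(b−1)·(m−4).
MRS = (1/2)·(m−4)/(b−1).
At (18, 8): MRS = 2/17.
So at (18, 8) the consumer would give up 2/17 units of m for one more unit of b.

MRS = 2/17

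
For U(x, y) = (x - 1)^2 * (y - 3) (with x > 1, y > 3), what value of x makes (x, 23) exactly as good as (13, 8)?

U(13, 8) = 720.
Set U(x, 23) = 720 and solve.
With y = 23: (23 − 3) = 20, so (x − 1)^2 = 720/20 = 36.
Taking the square root (with x > 1): x − 1 = 6, so x = 7.
Check: U(7, 23) = 720.

x = 7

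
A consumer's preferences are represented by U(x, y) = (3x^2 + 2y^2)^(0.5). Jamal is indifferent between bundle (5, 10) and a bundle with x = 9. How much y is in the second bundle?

y = 4

U depends on (x, y) only through S = 3x^2 + 2y^2, so equal utility means equal S. At (5, 10): S = 275.
With x = 9: 3·9^2 = 243, so 2y^2 = 275 − 243 = 32, i.e. y^2 = 16.
Hence y = √16 = 4.
Check: U(9, 4) = 16.5831.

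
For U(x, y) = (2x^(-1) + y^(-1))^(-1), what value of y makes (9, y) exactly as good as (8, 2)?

U depends on (x, y) only through S = 2x^(-1) + y^(-1), so equal utility means equal S. At (8, 2): S = 0.75.
With x = 9: 2·9^(-1) = 2/9, so y^(-1) = 0.75 − 2/9 = 19/36.
Hence y = 1/(19/36) = 36/19.
Check: U(9, 36/19) = 1.3333.

y = 36/19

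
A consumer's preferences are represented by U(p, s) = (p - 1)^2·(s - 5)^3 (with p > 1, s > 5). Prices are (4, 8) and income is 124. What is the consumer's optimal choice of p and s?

MU_p = 2·(p−1)·(s−5)^3, MU_s = 3·(p−1)^2·(s−5)^2.
MRS = (2/3)·(s−5)/(p−1).
Tangency: set MRS = p_p/p_s = 4/8 = 0.5.
So (2/3)·(s − 5)/(p − 1) = 0.5, i.e. (s − 5) = 0.75·(p − 1).
Rewrite the budget in excess-of-subsistence terms: 4·(p − 1) + 8·(s − 5) = 124 − 4·1 − 8·5 = 80.
Substituting, 10·(p − 1) = 80, so p − 1 = 8 and p* = 9.
Then s − 5 = 0.75·8 = 6, so s* = 11.

p* = 9, s* = 11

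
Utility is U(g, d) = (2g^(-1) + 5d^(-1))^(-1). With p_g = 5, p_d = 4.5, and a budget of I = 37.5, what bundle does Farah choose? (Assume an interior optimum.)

g* = 3, d* = 5

For CES with ρ = -1, MRS = (2/5)·(d/g)^2.
Tangency: set MRS = p_g/p_d = 5/4.5 = 10/9.
So (d/g)^2 = 25/9; taking the square root, d/g = 5/3, i.e. d = (5/3)·g.
Substitute into the budget 5·g + 4.5·d = 37.5: 12.5·g = 37.5, so g* = 3 and d* = (5/3)·3 = 5.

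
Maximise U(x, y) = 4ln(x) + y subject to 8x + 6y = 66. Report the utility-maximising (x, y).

MU_x = 4/x, MU_y = 1.
MRS = 4/x ÷ 1.
Tangency: set MRS = p_x/p_y = 8/6 = 4/3.
MRS depends only on x: 4/x = 4/3 ⇒ x* = 4/(4/3) = 3.
From the budget, 6·y = 66 − 8·3 = 42, so y* = 7.

x* = 3, y* = 7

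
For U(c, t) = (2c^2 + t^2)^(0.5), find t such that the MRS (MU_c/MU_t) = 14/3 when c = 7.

t = 3

For CES with ρ = 2, MRS = (2/1)·(t/c)^(-1).
Setting (2/1)·(t/7)^(-1) = 14/3 gives (t/7)^(-1) = 7/3, so t/7 = 3/7 and t = 3.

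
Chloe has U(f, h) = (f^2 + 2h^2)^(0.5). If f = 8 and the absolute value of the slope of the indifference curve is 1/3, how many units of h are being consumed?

For CES with ρ = 2, MRS = (1/2)·(h/f)^(-1).
Setting (1/2)·(h/8)^(-1) = 1/3 gives (h/8)^(-1) = 2/3, so h/8 = 1.5 and h = 12.

h = 12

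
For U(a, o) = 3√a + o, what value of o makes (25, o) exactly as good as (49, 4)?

o = 10

U(49, 4) = 25.
Set U(25, o) = 25 and solve.
With a = 25: √25 = 5, so o = 25 − 3·5 = 10.
Check: U(25, 10) = 25.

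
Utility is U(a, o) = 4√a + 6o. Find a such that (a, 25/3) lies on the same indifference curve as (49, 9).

U(49, 9) = 82.
Set U(a, 25/3) = 82 and solve.
With o = 25/3: 4√a = 82 − 6·25/3 = 32, so √a = 8 and a = 64.
Check: U(64, 25/3) = 82.

a = 64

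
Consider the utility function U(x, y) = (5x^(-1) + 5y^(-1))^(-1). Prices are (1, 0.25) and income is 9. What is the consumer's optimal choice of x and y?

x* = 6, y* = 12

For CES with ρ = -1, MRS = (y/x)^2.
Tangency: set MRS = p_x/p_y = 1/0.25 = 4.
So (y/x)^2 = 4; taking the square root, y/x = 2, i.e. y = 2·x.
Substitute into the budget 1·x + 0.25·y = 9: 1.5·x = 9, so x* = 6 and y* = 2·6 = 12.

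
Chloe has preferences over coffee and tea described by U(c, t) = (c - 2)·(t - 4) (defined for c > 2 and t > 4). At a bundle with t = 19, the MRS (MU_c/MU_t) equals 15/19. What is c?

MU_c = (t−4), MU_t = (c−2).
MRS = (t−4)/(c−2).
Substitute t = 19: MRS = 15/(c − 2). Setting this equal to 15/19 gives c − 2 = 15/(15/19) = 19, so c = 21.

c = 21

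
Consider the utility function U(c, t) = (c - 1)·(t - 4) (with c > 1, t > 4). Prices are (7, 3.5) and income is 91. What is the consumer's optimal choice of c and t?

MU_c = (t−4), MU_t = (c−1).
MRS = (t−4)/(c−1).
Tangency: set MRS = p_c/p_t = 7/3.5 = 2.
So (t − 4)/(c − 1) = 2, i.e. (t − 4) = 2·(c − 1).
Rewrite the budget in excess-of-subsistence terms: 7·(c − 1) + 3.5·(t − 4) = 91 − 7·1 − 3.5·4 = 70.
Substituting, 14·(c − 1) = 70, so c − 1 = 5 and c* = 6.
Then t − 4 = 2·5 = 10, so t* = 14.

c* = 6, t* = 14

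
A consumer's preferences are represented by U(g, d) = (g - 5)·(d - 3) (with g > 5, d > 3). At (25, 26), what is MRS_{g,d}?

MRS = 1.15

MU_g = (d−3), MU_d = (g−5).
MRS = (d−3)/(g−5).
At (25, 26): MRS = 1.15.
The indifference curve has slope −1.15 at this bundle.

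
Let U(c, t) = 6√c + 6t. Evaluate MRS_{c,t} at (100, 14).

MU_c = 6/(2√c), MU_t = 6.
MRS = 6/(2√c) ÷ 6.
At (100, 14): MRS = 0.05.
The indifference curve has slope −0.05 at this bundle.

MRS = 0.05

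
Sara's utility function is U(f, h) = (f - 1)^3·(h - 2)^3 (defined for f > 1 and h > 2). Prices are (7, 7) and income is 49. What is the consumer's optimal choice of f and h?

f* = 3, h* = 4

MU_f = 3·(f−1)^2·(h−2)^3, MU_h = 3·(f−1)^3·(h−2)^2.
MRS = (h−2)/(f−1).
Tangency: set MRS = p_f/p_h = 7/7 = 1.
So (h − 2)/(f − 1) = 1, i.e. (h − 2) = (f − 1).
Rewrite the budget in excess-of-subsistence terms: 7·(f − 1) + 7·(h − 2) = 49 − 7·1 − 7·2 = 28.
Substituting, 14·(f − 1) = 28, so f − 1 = 2 and f* = 3.
Then h − 2 = 2, so h* = 4.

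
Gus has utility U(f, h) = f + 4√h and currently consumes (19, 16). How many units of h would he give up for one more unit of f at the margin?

MRS = 2

MU_f = 1, MU_h = 4/(2√h).
MRS = 1 ÷ (4/(2√h)).
At (19, 16): MRS = 2.
That is, one extra unit of f is worth 2 units of h at the margin.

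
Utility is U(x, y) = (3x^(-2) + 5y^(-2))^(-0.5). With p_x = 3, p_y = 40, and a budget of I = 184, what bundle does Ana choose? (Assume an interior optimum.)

x* = 8, y* = 4

For CES with ρ = -2, MRS = (3/5)·(y/x)^3.
Tangency: set MRS = p_x/p_y = 3/40.
So (y/x)^3 = 0.125; taking the cube root, y/x = 0.5, i.e. y = 0.5·x.
Substitute into the budget 3·x + 40·y = 184: 23·x = 184, so x* = 8 and y* = 0.5·8 = 4.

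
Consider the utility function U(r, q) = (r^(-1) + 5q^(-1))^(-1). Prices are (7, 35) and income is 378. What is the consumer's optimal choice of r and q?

r* = 9, q* = 9

For CES with ρ = -1, MRS = (1/5)·(q/r)^2.
Tangency: set MRS = p_r/p_q = 7/35 = 0.2.
So (q/r)^2 = 1; taking the square root, q/r = 1, i.e. q = r.
Substitute into the budget 7·r + 35·q = 378: 42·r = 378, so r* = 9 and q* = 9.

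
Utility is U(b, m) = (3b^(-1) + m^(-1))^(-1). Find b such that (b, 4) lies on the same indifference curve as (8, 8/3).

U depends on (b, m) only through S = 3b^(-1) + m^(-1), so equal utility means equal S. At (8, 8/3): S = 0.75.
With m = 4: 4^(-1) = 0.25, so 3b^(-1) = 0.75 − 0.25 = 0.5, i.e. b^(-1) = 1/6.
Hence b = 1/(1/6) = 6.
Check: U(6, 4) = 1.3333.

b = 6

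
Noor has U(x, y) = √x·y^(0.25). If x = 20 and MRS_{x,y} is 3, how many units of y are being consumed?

y = 30

MU_x = 0.5·x^(-0.5)·y^(0.25) and MU_y = 0.25·√x·y^(-0.75).
MRS = MU_x/MU_y = (2)·y/x.
Substitute x = 20: MRS = y/10. Setting y/10 = 3 gives y = 3·10 = 30.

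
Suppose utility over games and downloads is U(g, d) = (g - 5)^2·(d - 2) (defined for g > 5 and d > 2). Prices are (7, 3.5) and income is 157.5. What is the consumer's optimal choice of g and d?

MU_g = 2·(g−5)·(d−2), MU_d = (g−5)^2.
MRS = (2/1)·(d−2)/(g−5).
Tangency: set MRS = p_g/p_d = 7/3.5 = 2.
So (2/1)·(d − 2)/(g − 5) = 2, i.e. (d − 2) = (g − 5).
Rewrite the budget in excess-of-subsistence terms: 7·(g − 5) + 3.5·(d − 2) = 157.5 − 7·5 − 3.5·2 = 115.5.
Substituting, 10.5·(g − 5) = 115.5, so g − 5 = 11 and g* = 16.
Then d − 2 = 11, so d* = 13.

g* = 16, d* = 13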